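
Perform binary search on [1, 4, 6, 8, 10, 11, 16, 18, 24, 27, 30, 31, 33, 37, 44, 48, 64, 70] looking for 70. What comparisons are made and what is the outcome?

Binary search for 70 in [1, 4, 6, 8, 10, 11, 16, 18, 24, 27, 30, 31, 33, 37, 44, 48, 64, 70]:

lo=0, hi=17, mid=8, arr[mid]=24 -> 24 < 70, search right half
lo=9, hi=17, mid=13, arr[mid]=37 -> 37 < 70, search right half
lo=14, hi=17, mid=15, arr[mid]=48 -> 48 < 70, search right half
lo=16, hi=17, mid=16, arr[mid]=64 -> 64 < 70, search right half
lo=17, hi=17, mid=17, arr[mid]=70 -> Found target at index 17!

Binary search finds 70 at index 17 after 5 comparisons. The search repeatedly halves the search space by comparing with the middle element.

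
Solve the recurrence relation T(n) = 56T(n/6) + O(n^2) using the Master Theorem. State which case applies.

Master Theorem for T(n) = 56T(n/6) + O(n^2):

a = 56, b = 6, c = 2
log_b(a) = log_6(56) = 2.2466

Case 1: c = 2 < log_6(56) = 2.2466
T(n) = O(n^(log_6 56))

For T(n) = 56T(n/6) + O(n^2): log_6(56) = 2.2466. This is Case 1 of the Master Theorem (c < log_b(a), work dominated by leaves), giving O(n^(log_6 56)).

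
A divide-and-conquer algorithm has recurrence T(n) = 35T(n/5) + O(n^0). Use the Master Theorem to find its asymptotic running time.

Master Theorem for T(n) = 35T(n/5) + O(n^0):

a = 35, b = 5, c = 0
log_b(a) = log_5(35) = 2.2091

Case 1: c = 0 < log_5(35) = 2.2091
T(n) = O(n^(log_5 35))

For T(n) = 35T(n/5) + O(n^0): log_5(35) = 2.2091. This is Case 1 of the Master Theorem (c < log_b(a), work dominated by leaves), giving O(n^(log_5 35)).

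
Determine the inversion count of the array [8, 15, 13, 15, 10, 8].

Finding inversions in [8, 15, 13, 15, 10, 8]:

(1, 2): arr[1]=15 > arr[2]=13
(1, 4): arr[1]=15 > arr[4]=10
(1, 5): arr[1]=15 > arr[5]=8
(2, 4): arr[2]=13 > arr[4]=10
(2, 5): arr[2]=13 > arr[5]=8
(3, 4): arr[3]=15 > arr[4]=10
(3, 5): arr[3]=15 > arr[5]=8
(4, 5): arr[4]=10 > arr[5]=8

Total inversions: 8

The array has 8 inversion(s): (1,2), (1,4), (1,5), (2,4), (2,5), (3,4), (3,5), (4,5). Each pair (i,j) satisfies i < j and arr[i] > arr[j].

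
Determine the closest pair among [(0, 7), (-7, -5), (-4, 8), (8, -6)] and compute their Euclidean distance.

Computing all pairwise distances among 4 points:

d((0, 7), (-7, -5)) = 13.8924
d((0, 7), (-4, 8)) = 4.1231 <-- minimum
d((0, 7), (8, -6)) = 15.2643
d((-7, -5), (-4, 8)) = 13.3417
d((-7, -5), (8, -6)) = 15.0333
d((-4, 8), (8, -6)) = 18.4391

Closest pair: (0, 7) and (-4, 8) with distance 4.1231

The closest pair is (0, 7) and (-4, 8) with Euclidean distance 4.1231. For 4 points, brute-force pairwise comparison is shown above. For large n, the divide-and-conquer algorithm (sort by x, recurse on halves, check the dividing strip) achieves O(n log n).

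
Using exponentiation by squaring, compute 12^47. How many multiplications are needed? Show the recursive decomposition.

Computing 12^47 by squaring (build up from 12^1; each line after the first costs one multiplication):

12^1 = 12
12^2 = (12^1)^2 = 12^2 = 144
12^4 = (12^2)^2 = 144^2 = 20736
12^5 = 12 * 12^4 = 12 * 20736 = 248832
12^10 = (12^5)^2 = 248832^2 = 61917364224
12^11 = 12 * 12^10 = 12 * 61917364224 = 743008370688
12^22 = (12^11)^2 = 743008370688^2 = 552061438912436417593344
12^23 = 12 * 12^22 = 12 * 552061438912436417593344 = 6624737266949237011120128
12^46 = (12^23)^2 = 6624737266949237011120128^2 = 43887143856106046360568987631860370008329246736384
12^47 = 12 * 12^46 = 12 * 43887143856106046360568987631860370008329246736384 = 526645726273272556326827851582324440099950960836608

Result: 526645726273272556326827851582324440099950960836608
Multiplications needed: 9 (9 lines after 12^1)

12^47 = 526645726273272556326827851582324440099950960836608. Using exponentiation by squaring, this requires 9 multiplications. The key idea: if the exponent is even, square the half-power; if odd, multiply by the base once.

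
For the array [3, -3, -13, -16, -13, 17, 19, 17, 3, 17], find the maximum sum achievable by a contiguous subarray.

Using Kadane's algorithm on [3, -3, -13, -16, -13, 17, 19, 17, 3, 17]:

Scanning through the array:
Position 1 (value -3): max_ending_here = 0, max_so_far = 3
Position 2 (value -13): max_ending_here = -13, max_so_far = 3
Position 3 (value -16): max_ending_here = -16, max_so_far = 3
Position 4 (value -13): max_ending_here = -13, max_so_far = 3
Position 5 (value 17): max_ending_here = 17, max_so_far = 17
Position 6 (value 19): max_ending_here = 36, max_so_far = 36
Position 7 (value 17): max_ending_here = 53, max_so_far = 53
Position 8 (value 3): max_ending_here = 56, max_so_far = 56
Position 9 (value 17): max_ending_here = 73, max_so_far = 73

Maximum subarray: [17, 19, 17, 3, 17]
Maximum sum: 73

The maximum subarray is [17, 19, 17, 3, 17] with sum 73. This subarray runs from index 5 to index 9.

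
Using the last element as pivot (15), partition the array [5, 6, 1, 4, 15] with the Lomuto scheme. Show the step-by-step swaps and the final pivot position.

Lomuto partition with pivot = 15:

Initial array: [5, 6, 1, 4, 15]

arr[0]=5 <= 15: swap with position 0, array becomes [5, 6, 1, 4, 15]
arr[1]=6 <= 15: swap with position 1, array becomes [5, 6, 1, 4, 15]
arr[2]=1 <= 15: swap with position 2, array becomes [5, 6, 1, 4, 15]
arr[3]=4 <= 15: swap with position 3, array becomes [5, 6, 1, 4, 15]

Place pivot at position 4: [5, 6, 1, 4, 15]
Pivot position: 4

After partitioning with pivot 15, the array becomes [5, 6, 1, 4, 15]. The pivot is placed at index 4. All elements to the left of the pivot are <= 15, and all elements to the right are > 15.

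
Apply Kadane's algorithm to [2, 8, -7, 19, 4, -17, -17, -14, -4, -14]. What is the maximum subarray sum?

Using Kadane's algorithm on [2, 8, -7, 19, 4, -17, -17, -14, -4, -14]:

Scanning through the array:
Position 1 (value 8): max_ending_here = 10, max_so_far = 10
Position 2 (value -7): max_ending_here = 3, max_so_far = 10
Position 3 (value 19): max_ending_here = 22, max_so_far = 22
Position 4 (value 4): max_ending_here = 26, max_so_far = 26
Position 5 (value -17): max_ending_here = 9, max_so_far = 26
Position 6 (value -17): max_ending_here = -8, max_so_far = 26
Position 7 (value -14): max_ending_here = -14, max_so_far = 26
Position 8 (value -4): max_ending_here = -4, max_so_far = 26
Position 9 (value -14): max_ending_here = -14, max_so_far = 26

Maximum subarray: [2, 8, -7, 19, 4]
Maximum sum: 26

The maximum subarray is [2, 8, -7, 19, 4] with sum 26. This subarray runs from index 0 to index 4.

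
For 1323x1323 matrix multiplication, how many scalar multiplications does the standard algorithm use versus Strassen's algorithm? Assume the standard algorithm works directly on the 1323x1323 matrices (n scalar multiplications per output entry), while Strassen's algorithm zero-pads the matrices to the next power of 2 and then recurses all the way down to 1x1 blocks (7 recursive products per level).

Matrix multiplication for 1323x1323 matrices:

Strassen's algorithm requires power-of-2 dimensions. Pad 1323x1323 to 2048x2048 (next power of 2).

Standard algorithm: 1323^3 = 2315685267 multiplications
Strassen's algorithm: 7^(log2(2048)) = 7^11 = 1977326743 multiplications
Savings: 2315685267 - 1977326743 = 338358524 multiplications

Standard: 2315685267 multiplications (1323^3). Strassen: 1977326743 multiplications (7^11, after padding to 2048x2048). Strassen reduces 8 recursive multiplications to 7 at each level.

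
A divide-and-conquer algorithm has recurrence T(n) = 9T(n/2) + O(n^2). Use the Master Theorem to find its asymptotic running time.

Master Theorem for T(n) = 9T(n/2) + O(n^2):

a = 9, b = 2, c = 2
log_b(a) = log_2(9) = 3.1699

Case 1: c = 2 < log_2(9) = 3.1699
T(n) = O(n^(log_2 9))

For T(n) = 9T(n/2) + O(n^2): log_2(9) = 3.1699. This is Case 1 of the Master Theorem (c < log_b(a), work dominated by leaves), giving O(n^(log_2 9)).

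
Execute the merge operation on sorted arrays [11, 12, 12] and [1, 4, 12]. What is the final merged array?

Merging process:

Compare 11 vs 1: take 1 from right. Merged: [1]
Compare 11 vs 4: take 4 from right. Merged: [1, 4]
Compare 11 vs 12: take 11 from left. Merged: [1, 4, 11]
Compare 12 vs 12: take 12 from left. Merged: [1, 4, 11, 12]
Compare 12 vs 12: take 12 from left. Merged: [1, 4, 11, 12, 12]
Append remaining from right: [12]. Merged: [1, 4, 11, 12, 12, 12]

Final merged array: [1, 4, 11, 12, 12, 12]
Total comparisons: 5

The merged array is [1, 4, 11, 12, 12, 12], requiring 5 comparisons. The merge step runs in O(n) time where n is the total number of elements.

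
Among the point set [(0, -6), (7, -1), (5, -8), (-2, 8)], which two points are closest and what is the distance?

Computing all pairwise distances among 4 points:

d((0, -6), (7, -1)) = 8.6023
d((0, -6), (5, -8)) = 5.3852 <-- minimum
d((0, -6), (-2, 8)) = 14.1421
d((7, -1), (5, -8)) = 7.2801
d((7, -1), (-2, 8)) = 12.7279
d((5, -8), (-2, 8)) = 17.4642

Closest pair: (0, -6) and (5, -8) with distance 5.3852

The closest pair is (0, -6) and (5, -8) with Euclidean distance 5.3852. For 4 points, brute-force pairwise comparison is shown above. For large n, the divide-and-conquer algorithm (sort by x, recurse on halves, check the dividing strip) achieves O(n log n).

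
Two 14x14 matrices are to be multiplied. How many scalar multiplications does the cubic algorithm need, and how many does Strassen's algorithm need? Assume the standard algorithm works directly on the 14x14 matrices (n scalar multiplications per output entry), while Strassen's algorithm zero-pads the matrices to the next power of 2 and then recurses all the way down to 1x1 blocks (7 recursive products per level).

Matrix multiplication for 14x14 matrices:

Strassen's algorithm requires power-of-2 dimensions. Pad 14x14 to 16x16 (next power of 2).

Standard algorithm: 14^3 = 2744 multiplications
Strassen's algorithm: 7^(log2(16)) = 7^4 = 2401 multiplications
Savings: 2744 - 2401 = 343 multiplications

Standard: 2744 multiplications (14^3). Strassen: 2401 multiplications (7^4, after padding to 16x16). Strassen reduces 8 recursive multiplications to 7 at each level.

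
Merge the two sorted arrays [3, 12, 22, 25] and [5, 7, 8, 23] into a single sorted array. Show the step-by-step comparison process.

Merging process:

Compare 3 vs 5: take 3 from left. Merged: [3]
Compare 12 vs 5: take 5 from right. Merged: [3, 5]
Compare 12 vs 7: take 7 from right. Merged: [3, 5, 7]
Compare 12 vs 8: take 8 from right. Merged: [3, 5, 7, 8]
Compare 12 vs 23: take 12 from left. Merged: [3, 5, 7, 8, 12]
Compare 22 vs 23: take 22 from left. Merged: [3, 5, 7, 8, 12, 22]
Compare 25 vs 23: take 23 from right. Merged: [3, 5, 7, 8, 12, 22, 23]
Append remaining from left: [25]. Merged: [3, 5, 7, 8, 12, 22, 23, 25]

Final merged array: [3, 5, 7, 8, 12, 22, 23, 25]
Total comparisons: 7

The merged array is [3, 5, 7, 8, 12, 22, 23, 25], requiring 7 comparisons. The merge step runs in O(n) time where n is the total number of elements.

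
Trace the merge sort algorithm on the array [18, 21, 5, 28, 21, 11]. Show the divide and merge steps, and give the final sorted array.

Merge sort trace:

Split: [18, 21, 5, 28, 21, 11] -> [18, 21, 5] and [28, 21, 11]
  Split: [18, 21, 5] -> [18] and [21, 5]
    Split: [21, 5] -> [21] and [5]
    Merge: [21] + [5] -> [5, 21]
  Merge: [18] + [5, 21] -> [5, 18, 21]
  Split: [28, 21, 11] -> [28] and [21, 11]
    Split: [21, 11] -> [21] and [11]
    Merge: [21] + [11] -> [11, 21]
  Merge: [28] + [11, 21] -> [11, 21, 28]
Merge: [5, 18, 21] + [11, 21, 28] -> [5, 11, 18, 21, 21, 28]

Final sorted array: [5, 11, 18, 21, 21, 28]

The merge sort proceeds by recursively splitting the array and merging sorted halves.
After all merges, the sorted array is [5, 11, 18, 21, 21, 28].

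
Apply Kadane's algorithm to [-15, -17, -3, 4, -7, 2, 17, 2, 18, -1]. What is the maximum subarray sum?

Using Kadane's algorithm on [-15, -17, -3, 4, -7, 2, 17, 2, 18, -1]:

Scanning through the array:
Position 1 (value -17): max_ending_here = -17, max_so_far = -15
Position 2 (value -3): max_ending_here = -3, max_so_far = -3
Position 3 (value 4): max_ending_here = 4, max_so_far = 4
Position 4 (value -7): max_ending_here = -3, max_so_far = 4
Position 5 (value 2): max_ending_here = 2, max_so_far = 4
Position 6 (value 17): max_ending_here = 19, max_so_far = 19
Position 7 (value 2): max_ending_here = 21, max_so_far = 21
Position 8 (value 18): max_ending_here = 39, max_so_far = 39
Position 9 (value -1): max_ending_here = 38, max_so_far = 39

Maximum subarray: [2, 17, 2, 18]
Maximum sum: 39

The maximum subarray is [2, 17, 2, 18] with sum 39. This subarray runs from index 5 to index 8.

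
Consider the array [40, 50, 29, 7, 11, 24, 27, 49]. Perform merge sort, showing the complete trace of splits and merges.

Merge sort trace:

Split: [40, 50, 29, 7, 11, 24, 27, 49] -> [40, 50, 29, 7] and [11, 24, 27, 49]
  Split: [40, 50, 29, 7] -> [40, 50] and [29, 7]
    Split: [40, 50] -> [40] and [50]
    Merge: [40] + [50] -> [40, 50]
    Split: [29, 7] -> [29] and [7]
    Merge: [29] + [7] -> [7, 29]
  Merge: [40, 50] + [7, 29] -> [7, 29, 40, 50]
  Split: [11, 24, 27, 49] -> [11, 24] and [27, 49]
    Split: [11, 24] -> [11] and [24]
    Merge: [11] + [24] -> [11, 24]
    Split: [27, 49] -> [27] and [49]
    Merge: [27] + [49] -> [27, 49]
  Merge: [11, 24] + [27, 49] -> [11, 24, 27, 49]
Merge: [7, 29, 40, 50] + [11, 24, 27, 49] -> [7, 11, 24, 27, 29, 40, 49, 50]

Final sorted array: [7, 11, 24, 27, 29, 40, 49, 50]

The merge sort proceeds by recursively splitting the array and merging sorted halves.
After all merges, the sorted array is [7, 11, 24, 27, 29, 40, 49, 50].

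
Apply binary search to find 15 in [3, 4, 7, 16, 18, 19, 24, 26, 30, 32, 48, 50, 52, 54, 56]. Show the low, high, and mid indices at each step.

Binary search for 15 in [3, 4, 7, 16, 18, 19, 24, 26, 30, 32, 48, 50, 52, 54, 56]:

lo=0, hi=14, mid=7, arr[mid]=26 -> 26 > 15, search left half
lo=0, hi=6, mid=3, arr[mid]=16 -> 16 > 15, search left half
lo=0, hi=2, mid=1, arr[mid]=4 -> 4 < 15, search right half
lo=2, hi=2, mid=2, arr[mid]=7 -> 7 < 15, search right half
lo=3 > hi=2, target 15 not found

Binary search determines that 15 is not in the array after 4 comparisons. The search space was exhausted without finding the target.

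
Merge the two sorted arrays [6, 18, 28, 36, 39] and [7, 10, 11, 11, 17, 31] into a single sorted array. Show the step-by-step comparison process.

Merging process:

Compare 6 vs 7: take 6 from left. Merged: [6]
Compare 18 vs 7: take 7 from right. Merged: [6, 7]
Compare 18 vs 10: take 10 from right. Merged: [6, 7, 10]
Compare 18 vs 11: take 11 from right. Merged: [6, 7, 10, 11]
Compare 18 vs 11: take 11 from right. Merged: [6, 7, 10, 11, 11]
Compare 18 vs 17: take 17 from right. Merged: [6, 7, 10, 11, 11, 17]
Compare 18 vs 31: take 18 from left. Merged: [6, 7, 10, 11, 11, 17, 18]
Compare 28 vs 31: take 28 from left. Merged: [6, 7, 10, 11, 11, 17, 18, 28]
Compare 36 vs 31: take 31 from right. Merged: [6, 7, 10, 11, 11, 17, 18, 28, 31]
Append remaining from left: [36, 39]. Merged: [6, 7, 10, 11, 11, 17, 18, 28, 31, 36, 39]

Final merged array: [6, 7, 10, 11, 11, 17, 18, 28, 31, 36, 39]
Total comparisons: 9

The merged array is [6, 7, 10, 11, 11, 17, 18, 28, 31, 36, 39], requiring 9 comparisons. The merge step runs in O(n) time where n is the total number of elements.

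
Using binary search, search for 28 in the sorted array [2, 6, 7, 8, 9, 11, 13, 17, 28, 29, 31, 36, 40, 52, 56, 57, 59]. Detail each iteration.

Binary search for 28 in [2, 6, 7, 8, 9, 11, 13, 17, 28, 29, 31, 36, 40, 52, 56, 57, 59]:

lo=0, hi=16, mid=8, arr[mid]=28 -> Found target at index 8!

Binary search finds 28 at index 8 after 1 comparisons. The search repeatedly halves the search space by comparing with the middle element.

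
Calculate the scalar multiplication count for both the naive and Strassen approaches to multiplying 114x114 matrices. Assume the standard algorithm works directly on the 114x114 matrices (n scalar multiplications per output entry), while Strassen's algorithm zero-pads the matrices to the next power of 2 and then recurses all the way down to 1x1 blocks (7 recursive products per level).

Matrix multiplication for 114x114 matrices:

Strassen's algorithm requires power-of-2 dimensions. Pad 114x114 to 128x128 (next power of 2).

Standard algorithm: 114^3 = 1481544 multiplications
Strassen's algorithm: 7^(log2(128)) = 7^7 = 823543 multiplications
Savings: 1481544 - 823543 = 658001 multiplications

Standard: 1481544 multiplications (114^3). Strassen: 823543 multiplications (7^7, after padding to 128x128). Strassen reduces 8 recursive multiplications to 7 at each level.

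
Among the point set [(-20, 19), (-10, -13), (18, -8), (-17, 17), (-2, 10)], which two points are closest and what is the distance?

Computing all pairwise distances among 5 points:

d((-20, 19), (-10, -13)) = 33.5261
d((-20, 19), (18, -8)) = 46.6154
d((-20, 19), (-17, 17)) = 3.6056 <-- minimum
d((-20, 19), (-2, 10)) = 20.1246
d((-10, -13), (18, -8)) = 28.4429
d((-10, -13), (-17, 17)) = 30.8058
d((-10, -13), (-2, 10)) = 24.3516
d((18, -8), (-17, 17)) = 43.0116
d((18, -8), (-2, 10)) = 26.9072
d((-17, 17), (-2, 10)) = 16.5529

Closest pair: (-20, 19) and (-17, 17) with distance 3.6056

The closest pair is (-20, 19) and (-17, 17) with Euclidean distance 3.6056. For 5 points, brute-force pairwise comparison is shown above. For large n, the divide-and-conquer algorithm (sort by x, recurse on halves, check the dividing strip) achieves O(n log n).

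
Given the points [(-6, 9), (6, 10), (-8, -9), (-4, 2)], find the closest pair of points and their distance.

Computing all pairwise distances among 4 points:

d((-6, 9), (6, 10)) = 12.0416
d((-6, 9), (-8, -9)) = 18.1108
d((-6, 9), (-4, 2)) = 7.2801 <-- minimum
d((6, 10), (-8, -9)) = 23.6008
d((6, 10), (-4, 2)) = 12.8062
d((-8, -9), (-4, 2)) = 11.7047

Closest pair: (-6, 9) and (-4, 2) with distance 7.2801

The closest pair is (-6, 9) and (-4, 2) with Euclidean distance 7.2801. For 4 points, brute-force pairwise comparison is shown above. For large n, the divide-and-conquer algorithm (sort by x, recurse on halves, check the dividing strip) achieves O(n log n).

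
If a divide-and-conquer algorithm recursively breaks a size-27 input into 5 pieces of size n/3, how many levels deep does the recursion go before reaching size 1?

For divide and conquer with division factor 3:

Problem sizes at each level:
Level 0: 27
Level 1: 9
Level 2: 3
Level 3: 1

The root is level 0 and the size-1 base case is level 3 (the tree spans levels 0 through 3, i.e. 4 levels counting the root), so the depth is the number of divisions: log_3(27) = 3

The recursion tree depth is log_3(27) = 3. At each level, the problem size is divided by 3, so it takes 3 divisions to reduce to a base case of size 1. The algorithm makes 5 recursive calls at each level.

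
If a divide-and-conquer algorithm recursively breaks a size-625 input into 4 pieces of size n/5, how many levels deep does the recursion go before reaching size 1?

For divide and conquer with division factor 5:

Problem sizes at each level:
Level 0: 625
Level 1: 125
Level 2: 25
Level 3: 5
Level 4: 1

The root is level 0 and the size-1 base case is level 4 (the tree spans levels 0 through 4, i.e. 5 levels counting the root), so the depth is the number of divisions: log_5(625) = 4

The recursion tree depth is log_5(625) = 4. At each level, the problem size is divided by 5, so it takes 4 divisions to reduce to a base case of size 1. The algorithm makes 4 recursive calls at each level.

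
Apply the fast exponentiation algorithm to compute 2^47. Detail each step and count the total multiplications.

Computing 2^47 by squaring (build up from 2^1; each line after the first costs one multiplication):

2^1 = 2
2^2 = (2^1)^2 = 2^2 = 4
2^4 = (2^2)^2 = 4^2 = 16
2^5 = 2 * 2^4 = 2 * 16 = 32
2^10 = (2^5)^2 = 32^2 = 1024
2^11 = 2 * 2^10 = 2 * 1024 = 2048
2^22 = (2^11)^2 = 2048^2 = 4194304
2^23 = 2 * 2^22 = 2 * 4194304 = 8388608
2^46 = (2^23)^2 = 8388608^2 = 70368744177664
2^47 = 2 * 2^46 = 2 * 70368744177664 = 140737488355328

Result: 140737488355328
Multiplications needed: 9 (9 lines after 2^1)

2^47 = 140737488355328. Using exponentiation by squaring, this requires 9 multiplications. The key idea: if the exponent is even, square the half-power; if odd, multiply by the base once.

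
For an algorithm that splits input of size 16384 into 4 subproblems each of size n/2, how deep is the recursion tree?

For divide and conquer with division factor 2:

Problem sizes at each level:
Level 0: 16384
Level 1: 8192
Level 2: 4096
Level 3: 2048
Level 4: 1024
Level 5: 512
Level 6: 256
Level 7: 128
Level 8: 64
Level 9: 32
Level 10: 16
Level 11: 8
Level 12: 4
Level 13: 2
Level 14: 1

The root is level 0 and the size-1 base case is level 14 (the tree spans levels 0 through 14, i.e. 15 levels counting the root), so the depth is the number of divisions: log_2(16384) = 14

The recursion tree depth is log_2(16384) = 14. At each level, the problem size is divided by 2, so it takes 14 divisions to reduce to a base case of size 1. The algorithm makes 4 recursive calls at each level.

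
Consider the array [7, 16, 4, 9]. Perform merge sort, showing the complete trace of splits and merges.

Merge sort trace:

Split: [7, 16, 4, 9] -> [7, 16] and [4, 9]
  Split: [7, 16] -> [7] and [16]
  Merge: [7] + [16] -> [7, 16]
  Split: [4, 9] -> [4] and [9]
  Merge: [4] + [9] -> [4, 9]
Merge: [7, 16] + [4, 9] -> [4, 7, 9, 16]

Final sorted array: [4, 7, 9, 16]

The merge sort proceeds by recursively splitting the array and merging sorted halves.
After all merges, the sorted array is [4, 7, 9, 16].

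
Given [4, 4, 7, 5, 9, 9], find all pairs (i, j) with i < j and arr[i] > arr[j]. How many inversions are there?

Finding inversions in [4, 4, 7, 5, 9, 9]:

(2, 3): arr[2]=7 > arr[3]=5

Total inversions: 1

The array has 1 inversion(s): (2,3). Each pair (i,j) satisfies i < j and arr[i] > arr[j].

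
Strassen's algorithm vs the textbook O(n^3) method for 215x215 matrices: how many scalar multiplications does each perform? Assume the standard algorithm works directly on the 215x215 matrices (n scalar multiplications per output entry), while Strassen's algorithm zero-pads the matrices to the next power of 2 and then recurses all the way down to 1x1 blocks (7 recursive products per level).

Matrix multiplication for 215x215 matrices:

Strassen's algorithm requires power-of-2 dimensions. Pad 215x215 to 256x256 (next power of 2).

Standard algorithm: 215^3 = 9938375 multiplications
Strassen's algorithm: 7^(log2(256)) = 7^8 = 5764801 multiplications
Savings: 9938375 - 5764801 = 4173574 multiplications

Standard: 9938375 multiplications (215^3). Strassen: 5764801 multiplications (7^8, after padding to 256x256). Strassen reduces 8 recursive multiplications to 7 at each level.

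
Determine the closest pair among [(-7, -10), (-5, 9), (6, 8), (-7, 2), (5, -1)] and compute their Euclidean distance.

Computing all pairwise distances among 5 points:

d((-7, -10), (-5, 9)) = 19.105
d((-7, -10), (6, 8)) = 22.2036
d((-7, -10), (-7, 2)) = 12.0
d((-7, -10), (5, -1)) = 15.0
d((-5, 9), (6, 8)) = 11.0454
d((-5, 9), (-7, 2)) = 7.2801 <-- minimum
d((-5, 9), (5, -1)) = 14.1421
d((6, 8), (-7, 2)) = 14.3178
d((6, 8), (5, -1)) = 9.0554
d((-7, 2), (5, -1)) = 12.3693

Closest pair: (-5, 9) and (-7, 2) with distance 7.2801

The closest pair is (-5, 9) and (-7, 2) with Euclidean distance 7.2801. For 5 points, brute-force pairwise comparison is shown above. For large n, the divide-and-conquer algorithm (sort by x, recurse on halves, check the dividing strip) achieves O(n log n).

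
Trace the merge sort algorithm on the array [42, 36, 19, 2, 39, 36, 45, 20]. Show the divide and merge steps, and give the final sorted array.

Merge sort trace:

Split: [42, 36, 19, 2, 39, 36, 45, 20] -> [42, 36, 19, 2] and [39, 36, 45, 20]
  Split: [42, 36, 19, 2] -> [42, 36] and [19, 2]
    Split: [42, 36] -> [42] and [36]
    Merge: [42] + [36] -> [36, 42]
    Split: [19, 2] -> [19] and [2]
    Merge: [19] + [2] -> [2, 19]
  Merge: [36, 42] + [2, 19] -> [2, 19, 36, 42]
  Split: [39, 36, 45, 20] -> [39, 36] and [45, 20]
    Split: [39, 36] -> [39] and [36]
    Merge: [39] + [36] -> [36, 39]
    Split: [45, 20] -> [45] and [20]
    Merge: [45] + [20] -> [20, 45]
  Merge: [36, 39] + [20, 45] -> [20, 36, 39, 45]
Merge: [2, 19, 36, 42] + [20, 36, 39, 45] -> [2, 19, 20, 36, 36, 39, 42, 45]

Final sorted array: [2, 19, 20, 36, 36, 39, 42, 45]

The merge sort proceeds by recursively splitting the array and merging sorted halves.
After all merges, the sorted array is [2, 19, 20, 36, 36, 39, 42, 45].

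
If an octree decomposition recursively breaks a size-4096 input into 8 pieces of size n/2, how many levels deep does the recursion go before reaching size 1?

For divide and conquer with division factor 2:

Problem sizes at each level:
Level 0: 4096
Level 1: 2048
Level 2: 1024
Level 3: 512
Level 4: 256
Level 5: 128
Level 6: 64
Level 7: 32
Level 8: 16
Level 9: 8
Level 10: 4
Level 11: 2
Level 12: 1

The root is level 0 and the size-1 base case is level 12 (the tree spans levels 0 through 12, i.e. 13 levels counting the root), so the depth is the number of divisions: log_2(4096) = 12

The recursion tree depth is log_2(4096) = 12. At each level, the problem size is divided by 2, so it takes 12 divisions to reduce to a base case of size 1. The algorithm makes 8 recursive calls at each level.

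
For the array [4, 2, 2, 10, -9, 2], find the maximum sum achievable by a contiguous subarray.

Using Kadane's algorithm on [4, 2, 2, 10, -9, 2]:

Scanning through the array:
Position 1 (value 2): max_ending_here = 6, max_so_far = 6
Position 2 (value 2): max_ending_here = 8, max_so_far = 8
Position 3 (value 10): max_ending_here = 18, max_so_far = 18
Position 4 (value -9): max_ending_here = 9, max_so_far = 18
Position 5 (value 2): max_ending_here = 11, max_so_far = 18

Maximum subarray: [4, 2, 2, 10]
Maximum sum: 18

The maximum subarray is [4, 2, 2, 10] with sum 18. This subarray runs from index 0 to index 3.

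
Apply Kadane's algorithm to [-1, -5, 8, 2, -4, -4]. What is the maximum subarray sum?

Using Kadane's algorithm on [-1, -5, 8, 2, -4, -4]:

Scanning through the array:
Position 1 (value -5): max_ending_here = -5, max_so_far = -1
Position 2 (value 8): max_ending_here = 8, max_so_far = 8
Position 3 (value 2): max_ending_here = 10, max_so_far = 10
Position 4 (value -4): max_ending_here = 6, max_so_far = 10
Position 5 (value -4): max_ending_here = 2, max_so_far = 10

Maximum subarray: [8, 2]
Maximum sum: 10

The maximum subarray is [8, 2] with sum 10. This subarray runs from index 2 to index 3.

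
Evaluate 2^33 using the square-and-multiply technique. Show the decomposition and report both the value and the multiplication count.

Computing 2^33 by squaring (build up from 2^1; each line after the first costs one multiplication):

2^1 = 2
2^2 = (2^1)^2 = 2^2 = 4
2^4 = (2^2)^2 = 4^2 = 16
2^8 = (2^4)^2 = 16^2 = 256
2^16 = (2^8)^2 = 256^2 = 65536
2^32 = (2^16)^2 = 65536^2 = 4294967296
2^33 = 2 * 2^32 = 2 * 4294967296 = 8589934592

Result: 8589934592
Multiplications needed: 6 (6 lines after 2^1)

2^33 = 8589934592. Using exponentiation by squaring, this requires 6 multiplications. The key idea: if the exponent is even, square the half-power; if odd, multiply by the base once.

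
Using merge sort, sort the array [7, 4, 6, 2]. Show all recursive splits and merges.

Merge sort trace:

Split: [7, 4, 6, 2] -> [7, 4] and [6, 2]
  Split: [7, 4] -> [7] and [4]
  Merge: [7] + [4] -> [4, 7]
  Split: [6, 2] -> [6] and [2]
  Merge: [6] + [2] -> [2, 6]
Merge: [4, 7] + [2, 6] -> [2, 4, 6, 7]

Final sorted array: [2, 4, 6, 7]

The merge sort proceeds by recursively splitting the array and merging sorted halves.
After all merges, the sorted array is [2, 4, 6, 7].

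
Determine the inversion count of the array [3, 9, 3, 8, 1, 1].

Finding inversions in [3, 9, 3, 8, 1, 1]:

(0, 4): arr[0]=3 > arr[4]=1
(0, 5): arr[0]=3 > arr[5]=1
(1, 2): arr[1]=9 > arr[2]=3
(1, 3): arr[1]=9 > arr[3]=8
(1, 4): arr[1]=9 > arr[4]=1
(1, 5): arr[1]=9 > arr[5]=1
(2, 4): arr[2]=3 > arr[4]=1
(2, 5): arr[2]=3 > arr[5]=1
(3, 4): arr[3]=8 > arr[4]=1
(3, 5): arr[3]=8 > arr[5]=1

Total inversions: 10

The array has 10 inversion(s): (0,4), (0,5), (1,2), (1,3), (1,4), (1,5), (2,4), (2,5), (3,4), (3,5). Each pair (i,j) satisfies i < j and arr[i] > arr[j].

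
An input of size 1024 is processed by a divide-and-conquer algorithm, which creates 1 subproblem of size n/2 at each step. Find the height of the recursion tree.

For divide and conquer with division factor 2:

Problem sizes at each level:
Level 0: 1024
Level 1: 512
Level 2: 256
Level 3: 128
Level 4: 64
Level 5: 32
Level 6: 16
Level 7: 8
Level 8: 4
Level 9: 2
Level 10: 1

The root is level 0 and the size-1 base case is level 10 (the tree spans levels 0 through 10, i.e. 11 levels counting the root), so the depth is the number of divisions: log_2(1024) = 10

The recursion tree depth is log_2(1024) = 10. At each level, the problem size is divided by 2, so it takes 10 divisions to reduce to a base case of size 1. The algorithm makes 1 recursive call at each level.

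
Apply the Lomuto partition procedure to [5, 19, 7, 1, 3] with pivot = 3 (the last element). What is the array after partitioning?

Lomuto partition with pivot = 3:

Initial array: [5, 19, 7, 1, 3]

arr[0]=5 > 3: no swap
arr[1]=19 > 3: no swap
arr[2]=7 > 3: no swap
arr[3]=1 <= 3: swap with position 0, array becomes [1, 19, 7, 5, 3]

Place pivot at position 1: [1, 3, 7, 5, 19]
Pivot position: 1

After partitioning with pivot 3, the array becomes [1, 3, 7, 5, 19]. The pivot is placed at index 1. All elements to the left of the pivot are <= 3, and all elements to the right are > 3.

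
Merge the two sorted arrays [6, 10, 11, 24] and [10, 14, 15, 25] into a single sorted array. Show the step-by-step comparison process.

Merging process:

Compare 6 vs 10: take 6 from left. Merged: [6]
Compare 10 vs 10: take 10 from left. Merged: [6, 10]
Compare 11 vs 10: take 10 from right. Merged: [6, 10, 10]
Compare 11 vs 14: take 11 from left. Merged: [6, 10, 10, 11]
Compare 24 vs 14: take 14 from right. Merged: [6, 10, 10, 11, 14]
Compare 24 vs 15: take 15 from right. Merged: [6, 10, 10, 11, 14, 15]
Compare 24 vs 25: take 24 from left. Merged: [6, 10, 10, 11, 14, 15, 24]
Append remaining from right: [25]. Merged: [6, 10, 10, 11, 14, 15, 24, 25]

Final merged array: [6, 10, 10, 11, 14, 15, 24, 25]
Total comparisons: 7

The merged array is [6, 10, 10, 11, 14, 15, 24, 25], requiring 7 comparisons. The merge step runs in O(n) time where n is the total number of elements.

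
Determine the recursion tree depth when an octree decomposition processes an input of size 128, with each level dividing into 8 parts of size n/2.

For divide and conquer with division factor 2:

Problem sizes at each level:
Level 0: 128
Level 1: 64
Level 2: 32
Level 3: 16
Level 4: 8
Level 5: 4
Level 6: 2
Level 7: 1

The root is level 0 and the size-1 base case is level 7 (the tree spans levels 0 through 7, i.e. 8 levels counting the root), so the depth is the number of divisions: log_2(128) = 7

The recursion tree depth is log_2(128) = 7. At each level, the problem size is divided by 2, so it takes 7 divisions to reduce to a base case of size 1. The algorithm makes 8 recursive calls at each level.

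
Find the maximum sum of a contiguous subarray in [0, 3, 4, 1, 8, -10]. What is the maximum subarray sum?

Using Kadane's algorithm on [0, 3, 4, 1, 8, -10]:

Scanning through the array:
Position 1 (value 3): max_ending_here = 3, max_so_far = 3
Position 2 (value 4): max_ending_here = 7, max_so_far = 7
Position 3 (value 1): max_ending_here = 8, max_so_far = 8
Position 4 (value 8): max_ending_here = 16, max_so_far = 16
Position 5 (value -10): max_ending_here = 6, max_so_far = 16

Maximum subarray: [0, 3, 4, 1, 8]
Maximum sum: 16

The maximum subarray is [0, 3, 4, 1, 8] with sum 16. This subarray runs from index 0 to index 4.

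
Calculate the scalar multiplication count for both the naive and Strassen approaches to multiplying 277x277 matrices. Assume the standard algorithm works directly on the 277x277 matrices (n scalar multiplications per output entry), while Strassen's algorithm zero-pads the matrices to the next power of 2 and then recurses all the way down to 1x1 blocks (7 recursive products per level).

Matrix multiplication for 277x277 matrices:

Strassen's algorithm requires power-of-2 dimensions. Pad 277x277 to 512x512 (next power of 2).

Standard algorithm: 277^3 = 21253933 multiplications
Strassen's algorithm: 7^(log2(512)) = 7^9 = 40353607 multiplications
Difference: 21253933 - 40353607 = -19099674 (Strassen uses MORE here due to padding overhead — for small or just-over-power-of-2 n, padding can outweigh the per-level savings)

Standard: 21253933 multiplications (277^3). Strassen: 40353607 multiplications (7^9, after padding to 512x512). Strassen reduces 8 recursive multiplications to 7 at each level.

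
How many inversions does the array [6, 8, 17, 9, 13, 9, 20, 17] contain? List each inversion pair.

Finding inversions in [6, 8, 17, 9, 13, 9, 20, 17]:

(2, 3): arr[2]=17 > arr[3]=9
(2, 4): arr[2]=17 > arr[4]=13
(2, 5): arr[2]=17 > arr[5]=9
(4, 5): arr[4]=13 > arr[5]=9
(6, 7): arr[6]=20 > arr[7]=17

Total inversions: 5

The array has 5 inversion(s): (2,3), (2,4), (2,5), (4,5), (6,7). Each pair (i,j) satisfies i < j and arr[i] > arr[j].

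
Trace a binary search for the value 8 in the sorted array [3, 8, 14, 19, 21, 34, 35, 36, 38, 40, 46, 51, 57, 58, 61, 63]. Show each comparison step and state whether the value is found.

Binary search for 8 in [3, 8, 14, 19, 21, 34, 35, 36, 38, 40, 46, 51, 57, 58, 61, 63]:

lo=0, hi=15, mid=7, arr[mid]=36 -> 36 > 8, search left half
lo=0, hi=6, mid=3, arr[mid]=19 -> 19 > 8, search left half
lo=0, hi=2, mid=1, arr[mid]=8 -> Found target at index 1!

Binary search finds 8 at index 1 after 3 comparisons. The search repeatedly halves the search space by comparing with the middle element.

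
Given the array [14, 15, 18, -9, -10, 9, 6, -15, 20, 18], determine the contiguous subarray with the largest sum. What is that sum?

Using Kadane's algorithm on [14, 15, 18, -9, -10, 9, 6, -15, 20, 18]:

Scanning through the array:
Position 1 (value 15): max_ending_here = 29, max_so_far = 29
Position 2 (value 18): max_ending_here = 47, max_so_far = 47
Position 3 (value -9): max_ending_here = 38, max_so_far = 47
Position 4 (value -10): max_ending_here = 28, max_so_far = 47
Position 5 (value 9): max_ending_here = 37, max_so_far = 47
Position 6 (value 6): max_ending_here = 43, max_so_far = 47
Position 7 (value -15): max_ending_here = 28, max_so_far = 47
Position 8 (value 20): max_ending_here = 48, max_so_far = 48
Position 9 (value 18): max_ending_here = 66, max_so_far = 66

Maximum subarray: [14, 15, 18, -9, -10, 9, 6, -15, 20, 18]
Maximum sum: 66

The maximum subarray is [14, 15, 18, -9, -10, 9, 6, -15, 20, 18] with sum 66. This subarray runs from index 0 to index 9.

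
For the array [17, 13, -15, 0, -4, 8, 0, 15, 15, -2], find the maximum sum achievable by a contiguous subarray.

Using Kadane's algorithm on [17, 13, -15, 0, -4, 8, 0, 15, 15, -2]:

Scanning through the array:
Position 1 (value 13): max_ending_here = 30, max_so_far = 30
Position 2 (value -15): max_ending_here = 15, max_so_far = 30
Position 3 (value 0): max_ending_here = 15, max_so_far = 30
Position 4 (value -4): max_ending_here = 11, max_so_far = 30
Position 5 (value 8): max_ending_here = 19, max_so_far = 30
Position 6 (value 0): max_ending_here = 19, max_so_far = 30
Position 7 (value 15): max_ending_here = 34, max_so_far = 34
Position 8 (value 15): max_ending_here = 49, max_so_far = 49
Position 9 (value -2): max_ending_here = 47, max_so_far = 49

Maximum subarray: [17, 13, -15, 0, -4, 8, 0, 15, 15]
Maximum sum: 49

The maximum subarray is [17, 13, -15, 0, -4, 8, 0, 15, 15] with sum 49. This subarray runs from index 0 to index 8.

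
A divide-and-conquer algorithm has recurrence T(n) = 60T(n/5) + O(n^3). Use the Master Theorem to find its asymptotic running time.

Master Theorem for T(n) = 60T(n/5) + O(n^3):

a = 60, b = 5, c = 3
log_b(a) = log_5(60) = 2.5440

Case 3: c = 3 > log_5(60) = 2.5440
T(n) = O(n^3) = O(n^3)

For T(n) = 60T(n/5) + O(n^3): log_5(60) = 2.5440. This is Case 3 of the Master Theorem (c > log_b(a), work dominated by root), giving O(n^3).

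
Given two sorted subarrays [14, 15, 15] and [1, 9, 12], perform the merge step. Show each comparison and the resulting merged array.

Merging process:

Compare 14 vs 1: take 1 from right. Merged: [1]
Compare 14 vs 9: take 9 from right. Merged: [1, 9]
Compare 14 vs 12: take 12 from right. Merged: [1, 9, 12]
Append remaining from left: [14, 15, 15]. Merged: [1, 9, 12, 14, 15, 15]

Final merged array: [1, 9, 12, 14, 15, 15]
Total comparisons: 3

The merged array is [1, 9, 12, 14, 15, 15], requiring 3 comparisons. The merge step runs in O(n) time where n is the total number of elements.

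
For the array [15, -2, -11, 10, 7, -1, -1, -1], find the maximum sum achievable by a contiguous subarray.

Using Kadane's algorithm on [15, -2, -11, 10, 7, -1, -1, -1]:

Scanning through the array:
Position 1 (value -2): max_ending_here = 13, max_so_far = 15
Position 2 (value -11): max_ending_here = 2, max_so_far = 15
Position 3 (value 10): max_ending_here = 12, max_so_far = 15
Position 4 (value 7): max_ending_here = 19, max_so_far = 19
Position 5 (value -1): max_ending_here = 18, max_so_far = 19
Position 6 (value -1): max_ending_here = 17, max_so_far = 19
Position 7 (value -1): max_ending_here = 16, max_so_far = 19

Maximum subarray: [15, -2, -11, 10, 7]
Maximum sum: 19

The maximum subarray is [15, -2, -11, 10, 7] with sum 19. This subarray runs from index 0 to index 4.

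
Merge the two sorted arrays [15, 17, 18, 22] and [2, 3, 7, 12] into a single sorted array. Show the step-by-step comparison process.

Merging process:

Compare 15 vs 2: take 2 from right. Merged: [2]
Compare 15 vs 3: take 3 from right. Merged: [2, 3]
Compare 15 vs 7: take 7 from right. Merged: [2, 3, 7]
Compare 15 vs 12: take 12 from right. Merged: [2, 3, 7, 12]
Append remaining from left: [15, 17, 18, 22]. Merged: [2, 3, 7, 12, 15, 17, 18, 22]

Final merged array: [2, 3, 7, 12, 15, 17, 18, 22]
Total comparisons: 4

The merged array is [2, 3, 7, 12, 15, 17, 18, 22], requiring 4 comparisons. The merge step runs in O(n) time where n is the total number of elements.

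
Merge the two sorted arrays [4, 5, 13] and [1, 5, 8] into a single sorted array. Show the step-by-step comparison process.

Merging process:

Compare 4 vs 1: take 1 from right. Merged: [1]
Compare 4 vs 5: take 4 from left. Merged: [1, 4]
Compare 5 vs 5: take 5 from left. Merged: [1, 4, 5]
Compare 13 vs 5: take 5 from right. Merged: [1, 4, 5, 5]
Compare 13 vs 8: take 8 from right. Merged: [1, 4, 5, 5, 8]
Append remaining from left: [13]. Merged: [1, 4, 5, 5, 8, 13]

Final merged array: [1, 4, 5, 5, 8, 13]
Total comparisons: 5

The merged array is [1, 4, 5, 5, 8, 13], requiring 5 comparisons. The merge step runs in O(n) time where n is the total number of elements.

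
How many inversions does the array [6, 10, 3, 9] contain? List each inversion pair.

Finding inversions in [6, 10, 3, 9]:

(0, 2): arr[0]=6 > arr[2]=3
(1, 2): arr[1]=10 > arr[2]=3
(1, 3): arr[1]=10 > arr[3]=9

Total inversions: 3

The array has 3 inversion(s): (0,2), (1,2), (1,3). Each pair (i,j) satisfies i < j and arr[i] > arr[j].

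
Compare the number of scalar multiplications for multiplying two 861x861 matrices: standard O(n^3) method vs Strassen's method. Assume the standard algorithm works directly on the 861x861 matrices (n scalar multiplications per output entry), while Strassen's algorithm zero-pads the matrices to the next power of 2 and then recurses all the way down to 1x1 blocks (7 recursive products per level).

Matrix multiplication for 861x861 matrices:

Strassen's algorithm requires power-of-2 dimensions. Pad 861x861 to 1024x1024 (next power of 2).

Standard algorithm: 861^3 = 638277381 multiplications
Strassen's algorithm: 7^(log2(1024)) = 7^10 = 282475249 multiplications
Savings: 638277381 - 282475249 = 355802132 multiplications

Standard: 638277381 multiplications (861^3). Strassen: 282475249 multiplications (7^10, after padding to 1024x1024). Strassen reduces 8 recursive multiplications to 7 at each level.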